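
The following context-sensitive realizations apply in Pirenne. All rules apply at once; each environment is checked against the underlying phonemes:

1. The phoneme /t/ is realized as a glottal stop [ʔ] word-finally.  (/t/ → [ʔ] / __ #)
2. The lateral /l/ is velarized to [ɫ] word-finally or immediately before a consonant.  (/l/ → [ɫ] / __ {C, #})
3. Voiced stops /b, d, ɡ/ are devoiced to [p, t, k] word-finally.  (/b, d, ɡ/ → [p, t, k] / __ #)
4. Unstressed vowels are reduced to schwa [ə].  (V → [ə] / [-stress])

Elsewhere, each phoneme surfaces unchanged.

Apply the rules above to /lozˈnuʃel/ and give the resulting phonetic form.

[ləzˈnuʃəɫ]

/l/ — word-initial; rule 2 does not apply here → [l].
/o/ (between /l/ and /z/) occurs in an unstressed syllable → [ə] by rule 4.
/z/ stays [z].
/n/ (between /z/ and /u/) is unaffected → [n].
/u/ (between /n/ and /ʃ/) fails the environment for rule 4, so it stays [u].
/ʃ/ (between /u/ and /e/) is unaffected → [ʃ].
/e/ — between /ʃ/ and /l/, in an unstressed syllable — surfaces as [ə] (rule 4).
/l/ (word-final) occurs word-finally or immediately before a consonant → [ɫ] by rule 2.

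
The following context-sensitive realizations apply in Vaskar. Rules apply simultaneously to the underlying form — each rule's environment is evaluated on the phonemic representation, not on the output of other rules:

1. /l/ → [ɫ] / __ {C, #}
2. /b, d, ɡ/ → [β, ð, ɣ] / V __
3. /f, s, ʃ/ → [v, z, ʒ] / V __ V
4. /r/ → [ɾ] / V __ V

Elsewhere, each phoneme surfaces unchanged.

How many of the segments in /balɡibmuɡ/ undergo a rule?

3

Segments that undergo a rule: /l/ → [ɫ] (rule 1); /b/ → [β] (rule 2); /ɡ/ → [ɣ] (rule 2).
All other segments surface unchanged.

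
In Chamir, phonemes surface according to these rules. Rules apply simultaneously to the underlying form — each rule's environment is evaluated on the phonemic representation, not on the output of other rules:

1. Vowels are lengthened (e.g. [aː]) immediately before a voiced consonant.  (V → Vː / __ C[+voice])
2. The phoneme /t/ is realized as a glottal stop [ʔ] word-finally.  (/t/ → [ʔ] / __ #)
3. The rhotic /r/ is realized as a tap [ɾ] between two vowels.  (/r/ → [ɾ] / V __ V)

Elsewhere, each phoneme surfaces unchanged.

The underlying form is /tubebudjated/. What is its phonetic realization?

[tuːbeːbuːdjateːd]

/t/ (word-initial) is in the target of rule 2 but the environment (word-finally) is not met → [t].
Rule 1 applies to /u/ (between /t/ and /b/: before a voiced consonant) → [uː].
/b/ stays [b].
Rule 1 applies to /e/ (between /b/ and /b/: before a voiced consonant) → [eː].
/b/ (between /e/ and /u/) is unaffected → [b].
Rule 1 applies to /u/ (between /b/ and /d/: before a voiced consonant) → [uː].
/d/ (between /u/ and /j/) is unaffected → [d].
/j/ (between /d/ and /a/) is unaffected → [j].
/a/ (between /j/ and /t/): rule 1 targets it, but not before a voiced consonant → unchanged [a].
/t/ — between /a/ and /e/; rule 2 does not apply here → [t].
Rule 1 applies to /e/ (between /t/ and /d/: before a voiced consonant) → [eː].
/d/ (word-final) is unaffected → [d].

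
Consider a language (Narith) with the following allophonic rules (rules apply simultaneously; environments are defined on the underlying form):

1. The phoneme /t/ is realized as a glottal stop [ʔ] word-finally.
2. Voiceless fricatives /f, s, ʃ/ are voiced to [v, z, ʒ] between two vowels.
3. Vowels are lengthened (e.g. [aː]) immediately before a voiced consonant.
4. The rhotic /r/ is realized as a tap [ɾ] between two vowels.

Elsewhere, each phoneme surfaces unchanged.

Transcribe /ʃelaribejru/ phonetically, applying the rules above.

/ʃ/ (word-initial) is in the target of rule 2 but the environment (between two vowels) is not met → [ʃ].
Rule 3 applies to /e/ (between /ʃ/ and /l/: before a voiced consonant) → [eː].
/a/ (between /l/ and /r/): before a voiced consonant, so rule 3 applies → [aː].
/r/ (between /a/ and /i/) occurs between two vowels → [ɾ] by rule 4.
Rule 3 applies to /i/ (between /r/ and /b/: before a voiced consonant) → [iː].
/e/ (between /b/ and /j/): before a voiced consonant, so rule 3 applies → [eː].
/r/ (between /j/ and /u/) is in the target of rule 4 but the environment (between two vowels) is not met → [r].
/u/ — word-final; rule 3 does not apply here → [u].

[ʃeːlaːɾiːbeːjru]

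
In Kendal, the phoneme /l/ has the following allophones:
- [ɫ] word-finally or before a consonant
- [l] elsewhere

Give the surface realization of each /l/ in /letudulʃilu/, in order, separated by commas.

Occurrence 1 (position 1): no conditioning environment matches → elsewhere allophone [l].
Occurrence 2 (position 7): word-finally or before a consonant → [ɫ].
Occurrence 3 (position 10): no conditioning environment matches → elsewhere allophone [l].

[l], [ɫ], [l]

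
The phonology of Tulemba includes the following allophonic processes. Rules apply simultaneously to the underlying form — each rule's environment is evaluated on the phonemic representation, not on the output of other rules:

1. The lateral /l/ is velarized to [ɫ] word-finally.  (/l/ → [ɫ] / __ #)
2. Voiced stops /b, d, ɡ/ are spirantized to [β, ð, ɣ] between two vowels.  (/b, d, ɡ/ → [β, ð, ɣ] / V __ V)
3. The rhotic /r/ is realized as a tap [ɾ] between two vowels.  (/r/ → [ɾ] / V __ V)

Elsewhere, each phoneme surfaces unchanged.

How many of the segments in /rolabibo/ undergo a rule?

2

Segments that undergo a rule: /b/ → [β] (rule 2); /b/ → [β] (rule 2).
All other segments surface unchanged.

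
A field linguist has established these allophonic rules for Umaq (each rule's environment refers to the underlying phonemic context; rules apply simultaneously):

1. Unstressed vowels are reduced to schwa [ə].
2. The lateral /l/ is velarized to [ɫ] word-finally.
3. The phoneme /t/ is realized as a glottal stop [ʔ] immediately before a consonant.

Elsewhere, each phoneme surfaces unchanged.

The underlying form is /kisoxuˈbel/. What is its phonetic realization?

/k/ — not in any rule's target class → [k].
/i/ — between /k/ and /s/, in an unstressed syllable — surfaces as [ə] (rule 1).
/s/ stays [s].
/o/ — between /s/ and /x/, in an unstressed syllable — surfaces as [ə] (rule 1).
/x/ — not in any rule's target class → [x].
/u/ (between /x/ and /b/) occurs in an unstressed syllable → [ə] by rule 1.
/b/ — not in any rule's target class → [b].
/e/ — between /b/ and /l/; rule 1 does not apply here → [e].
/l/ meets the environment for rule 2 (word-finally) → [ɫ].

[kəsəxəˈbeɫ]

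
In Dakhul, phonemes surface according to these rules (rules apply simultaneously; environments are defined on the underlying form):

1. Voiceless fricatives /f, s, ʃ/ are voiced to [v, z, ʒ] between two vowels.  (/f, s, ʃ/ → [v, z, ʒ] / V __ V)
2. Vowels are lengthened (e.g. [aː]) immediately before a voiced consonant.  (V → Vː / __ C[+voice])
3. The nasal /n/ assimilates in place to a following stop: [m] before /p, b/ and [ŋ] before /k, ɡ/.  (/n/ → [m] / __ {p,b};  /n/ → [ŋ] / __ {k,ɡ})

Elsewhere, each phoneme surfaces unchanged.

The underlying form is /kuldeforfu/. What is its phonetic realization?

/u/ (between /k/ and /l/): before a voiced consonant, so rule 2 applies → [uː].
/e/ (between /d/ and /f/) is in the target of rule 2 but the environment (before a voiced consonant) is not met → [e].
Rule 1 applies to /f/ (between /e/ and /o/: between two vowels) → [v].
/o/ (between /f/ and /r/): before a voiced consonant, so rule 2 applies → [oː].
/f/ — between /r/ and /u/; rule 1 does not apply here → [f].
/u/ (word-final) is in the target of rule 2 but the environment (before a voiced consonant) is not met → [u].

[kuːldevoːrfu]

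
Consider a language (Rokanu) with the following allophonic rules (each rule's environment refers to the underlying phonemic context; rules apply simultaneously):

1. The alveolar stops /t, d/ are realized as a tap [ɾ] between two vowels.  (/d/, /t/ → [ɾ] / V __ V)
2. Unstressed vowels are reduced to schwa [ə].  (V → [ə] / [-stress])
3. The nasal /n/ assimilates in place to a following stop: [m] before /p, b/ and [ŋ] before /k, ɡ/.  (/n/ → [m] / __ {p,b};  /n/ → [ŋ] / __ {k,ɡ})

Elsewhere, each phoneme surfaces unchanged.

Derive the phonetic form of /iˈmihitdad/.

/i/ (word-initial): in an unstressed syllable, so rule 2 applies → [ə].
/m/ stays [m].
/i/ — between /m/ and /h/; rule 2 does not apply here → [i].
/h/ stays [h].
/i/ (between /h/ and /t/) occurs in an unstressed syllable → [ə] by rule 2.
/t/ — between /i/ and /d/; rule 1 does not apply here → [t].
/d/ (between /t/ and /a/) is in the target of rule 1 but the environment (between two vowels) is not met → [d].
/a/ (between /d/ and /d/): in an unstressed syllable, so rule 2 applies → [ə].
/d/ (word-final): rule 1 targets it, but not between two vowels → unchanged [d].

[əˈmihətdəd]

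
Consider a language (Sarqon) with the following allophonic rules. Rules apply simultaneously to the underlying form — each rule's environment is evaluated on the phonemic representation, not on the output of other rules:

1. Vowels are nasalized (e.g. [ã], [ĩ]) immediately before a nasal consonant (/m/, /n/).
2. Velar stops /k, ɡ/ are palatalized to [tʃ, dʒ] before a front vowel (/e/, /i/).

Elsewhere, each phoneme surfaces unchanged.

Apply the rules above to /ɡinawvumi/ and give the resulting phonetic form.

/ɡ/ meets the environment for rule 2 (before a front vowel) → [dʒ].
/i/ (between /ɡ/ and /n/) occurs before a nasal consonant → [ĩ] by rule 1.
/a/ (between /n/ and /w/) fails the environment for rule 1, so it stays [a].
/u/ meets the environment for rule 1 (before a nasal consonant) → [ũ].
/i/ (word-final) fails the environment for rule 1, so it stays [i].

[dʒĩnawvũmi]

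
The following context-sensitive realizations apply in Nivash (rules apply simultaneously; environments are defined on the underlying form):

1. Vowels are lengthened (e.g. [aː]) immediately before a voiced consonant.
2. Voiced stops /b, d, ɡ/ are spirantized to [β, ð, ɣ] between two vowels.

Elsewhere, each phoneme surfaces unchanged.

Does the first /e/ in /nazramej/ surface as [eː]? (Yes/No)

/e/ (between /m/ and /j/) occurs before a voiced consonant → [eː] by rule 1.
The actual realization is [eː], which matches [eː].

Yes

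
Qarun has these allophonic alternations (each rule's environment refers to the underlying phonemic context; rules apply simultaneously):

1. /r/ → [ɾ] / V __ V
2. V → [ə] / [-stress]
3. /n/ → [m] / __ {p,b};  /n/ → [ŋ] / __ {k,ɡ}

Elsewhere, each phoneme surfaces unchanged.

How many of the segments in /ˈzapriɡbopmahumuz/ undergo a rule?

5

Segments that undergo a rule: /i/ → [ə] (rule 2); /o/ → [ə] (rule 2); /a/ → [ə] (rule 2); /u/ → [ə] (rule 2); /u/ → [ə] (rule 2).
All other segments surface unchanged.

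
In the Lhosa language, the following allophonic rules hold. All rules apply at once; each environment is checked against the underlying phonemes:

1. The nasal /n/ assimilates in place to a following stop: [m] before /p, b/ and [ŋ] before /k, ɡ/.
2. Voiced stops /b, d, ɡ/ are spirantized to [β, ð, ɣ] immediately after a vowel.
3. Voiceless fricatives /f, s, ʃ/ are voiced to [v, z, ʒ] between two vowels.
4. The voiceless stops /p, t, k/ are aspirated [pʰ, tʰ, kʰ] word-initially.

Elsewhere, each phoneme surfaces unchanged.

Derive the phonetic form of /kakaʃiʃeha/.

Rule 4 applies to /k/ (word-initial: word-initially) → [kʰ].
/a/ stays [a].
/k/ (between /a/ and /a/) is in the target of rule 4 but the environment (word-initially) is not met → [k].
/a/ (between /k/ and /ʃ/) is unaffected → [a].
/ʃ/ — between /a/ and /i/, between two vowels — surfaces as [ʒ] (rule 3).
/i/ — not in any rule's target class → [i].
/ʃ/ (between /i/ and /e/): between two vowels, so rule 3 applies → [ʒ].
/e/ stays [e].
/h/ (between /e/ and /a/) is unaffected → [h].
/a/ — not in any rule's target class → [a].

[kʰakaʒiʒeha]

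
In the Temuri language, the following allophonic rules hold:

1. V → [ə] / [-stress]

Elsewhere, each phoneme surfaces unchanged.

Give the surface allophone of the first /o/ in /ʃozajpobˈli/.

/o/ (between /ʃ/ and /z/): in an unstressed syllable, so rule 1 applies → [ə].

[ə]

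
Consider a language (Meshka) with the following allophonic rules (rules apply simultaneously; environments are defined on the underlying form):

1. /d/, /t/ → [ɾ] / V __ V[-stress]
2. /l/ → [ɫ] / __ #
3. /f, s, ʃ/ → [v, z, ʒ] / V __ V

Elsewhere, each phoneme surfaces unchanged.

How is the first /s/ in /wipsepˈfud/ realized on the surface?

/s/ — between /p/ and /e/; rule 3 does not apply here → [s].

[s]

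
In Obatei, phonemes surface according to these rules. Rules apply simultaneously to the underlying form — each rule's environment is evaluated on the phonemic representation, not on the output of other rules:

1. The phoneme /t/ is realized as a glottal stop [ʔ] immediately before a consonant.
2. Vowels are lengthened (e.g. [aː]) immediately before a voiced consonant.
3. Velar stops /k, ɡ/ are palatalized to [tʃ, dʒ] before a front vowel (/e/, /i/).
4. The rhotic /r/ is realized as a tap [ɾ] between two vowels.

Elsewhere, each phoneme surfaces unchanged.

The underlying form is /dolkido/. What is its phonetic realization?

[doːltʃiːdo]

/d/ — not in any rule's target class → [d].
/o/ (between /d/ and /l/): before a voiced consonant, so rule 2 applies → [oː].
/l/ — not in any rule's target class → [l].
/k/ meets the environment for rule 3 (before a front vowel) → [tʃ].
/i/ (between /k/ and /d/): before a voiced consonant, so rule 2 applies → [iː].
/d/ stays [d].
/o/ (word-final) is in the target of rule 2 but the environment (before a voiced consonant) is not met → [o].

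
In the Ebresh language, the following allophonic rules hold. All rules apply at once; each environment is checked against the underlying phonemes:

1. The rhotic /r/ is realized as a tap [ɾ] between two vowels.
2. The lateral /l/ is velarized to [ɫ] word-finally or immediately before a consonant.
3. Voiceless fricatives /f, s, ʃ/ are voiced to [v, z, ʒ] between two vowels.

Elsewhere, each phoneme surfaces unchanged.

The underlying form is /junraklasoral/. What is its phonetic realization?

[junraklazoɾaɫ]

/r/ (between /n/ and /a/) fails the environment for rule 1, so it stays [r].
/l/ (between /k/ and /a/): rule 2 targets it, but not word-finally or immediately before a consonant → unchanged [l].
/s/ meets the environment for rule 3 (between two vowels) → [z].
/r/ (between /o/ and /a/): between two vowels, so rule 1 applies → [ɾ].
Rule 2 applies to /l/ (word-final: word-finally or immediately before a consonant) → [ɫ].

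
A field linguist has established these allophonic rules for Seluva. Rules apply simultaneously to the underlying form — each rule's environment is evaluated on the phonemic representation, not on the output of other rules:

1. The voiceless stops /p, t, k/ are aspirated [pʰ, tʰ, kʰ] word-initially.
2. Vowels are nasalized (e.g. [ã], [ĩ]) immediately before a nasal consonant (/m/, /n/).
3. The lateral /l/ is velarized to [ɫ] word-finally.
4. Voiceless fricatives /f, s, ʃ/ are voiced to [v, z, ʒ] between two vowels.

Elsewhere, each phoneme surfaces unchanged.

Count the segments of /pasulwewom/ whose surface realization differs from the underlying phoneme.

3

Segments that undergo a rule: /p/ → [pʰ] (rule 1); /s/ → [z] (rule 4); /o/ → [õ] (rule 2).
All other segments surface unchanged.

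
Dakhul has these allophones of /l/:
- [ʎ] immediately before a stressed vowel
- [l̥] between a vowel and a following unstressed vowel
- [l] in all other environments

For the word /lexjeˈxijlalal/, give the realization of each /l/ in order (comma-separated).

[l], [l], [l̥], [l]

Occurrence 1 (position 1): no conditioning environment matches → elsewhere allophone [l].
Occurrence 2 (position 9): no conditioning environment matches → elsewhere allophone [l].
Occurrence 3 (position 11): between a vowel and a following unstressed vowel → [l̥].
Occurrence 4 (position 13): no conditioning environment matches → elsewhere allophone [l].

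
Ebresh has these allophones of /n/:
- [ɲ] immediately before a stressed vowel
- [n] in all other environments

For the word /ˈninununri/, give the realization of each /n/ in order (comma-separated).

[ɲ], [n], [n], [n]

Occurrence 1 (position 1): immediately before a stressed vowel → [ɲ].
Occurrence 2 (position 3): no conditioning environment matches → elsewhere allophone [n].
Occurrence 3 (position 5): no conditioning environment matches → elsewhere allophone [n].
Occurrence 4 (position 7): no conditioning environment matches → elsewhere allophone [n].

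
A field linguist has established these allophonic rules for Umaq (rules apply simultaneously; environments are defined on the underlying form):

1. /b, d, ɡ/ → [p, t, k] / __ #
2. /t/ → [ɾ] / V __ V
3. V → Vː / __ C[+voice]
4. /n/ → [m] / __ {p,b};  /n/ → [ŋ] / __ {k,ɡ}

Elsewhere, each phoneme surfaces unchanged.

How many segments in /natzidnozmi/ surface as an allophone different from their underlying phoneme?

Segments that undergo a rule: /i/ → [iː] (rule 3); /o/ → [oː] (rule 3).
All other segments surface unchanged.

2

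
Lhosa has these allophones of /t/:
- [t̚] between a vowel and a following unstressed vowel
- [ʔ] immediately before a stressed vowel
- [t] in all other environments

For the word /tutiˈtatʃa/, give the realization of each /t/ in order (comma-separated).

[t], [t̚], [ʔ], [t]

Occurrence 1 (position 1): no conditioning environment matches → elsewhere allophone [t].
Occurrence 2 (position 3): between a vowel and a following unstressed vowel → [t̚].
Occurrence 3 (position 5): immediately before a stressed vowel → [ʔ].
Occurrence 4 (position 7): no conditioning environment matches → elsewhere allophone [t].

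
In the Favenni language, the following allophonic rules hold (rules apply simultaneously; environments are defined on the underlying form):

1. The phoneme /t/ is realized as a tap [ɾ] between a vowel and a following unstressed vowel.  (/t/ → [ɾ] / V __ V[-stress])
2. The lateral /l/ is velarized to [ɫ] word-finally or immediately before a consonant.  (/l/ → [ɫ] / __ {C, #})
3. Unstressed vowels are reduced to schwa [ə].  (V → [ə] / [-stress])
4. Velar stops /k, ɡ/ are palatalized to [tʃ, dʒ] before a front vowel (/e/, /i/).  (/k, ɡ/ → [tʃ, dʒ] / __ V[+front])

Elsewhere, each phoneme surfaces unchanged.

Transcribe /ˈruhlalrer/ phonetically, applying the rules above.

/r/ stays [r].
/u/ (between /r/ and /h/) is in the target of rule 3 but the environment (in an unstressed syllable) is not met → [u].
/h/ (between /u/ and /l/): no rule targets it → [h].
/l/ (between /h/ and /a/): rule 2 targets it, but not word-finally or immediately before a consonant → unchanged [l].
/a/ (between /l/ and /l/): in an unstressed syllable, so rule 3 applies → [ə].
/l/ — between /a/ and /r/, word-finally or immediately before a consonant — surfaces as [ɫ] (rule 2).
/r/ stays [r].
/e/ (between /r/ and /r/) occurs in an unstressed syllable → [ə] by rule 3.
/r/ (word-final): no rule targets it → [r].

[ˈruhləɫrər]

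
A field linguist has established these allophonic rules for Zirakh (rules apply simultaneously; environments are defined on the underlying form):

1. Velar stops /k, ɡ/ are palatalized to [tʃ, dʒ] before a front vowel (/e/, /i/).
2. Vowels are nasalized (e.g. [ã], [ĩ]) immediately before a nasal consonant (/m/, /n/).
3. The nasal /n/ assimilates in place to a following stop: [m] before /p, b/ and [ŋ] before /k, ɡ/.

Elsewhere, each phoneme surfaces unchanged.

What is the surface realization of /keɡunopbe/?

[tʃeɡũnopbe]

/k/ meets the environment for rule 1 (before a front vowel) → [tʃ].
/e/ (between /k/ and /ɡ/): rule 2 targets it, but not before a nasal consonant → unchanged [e].
/ɡ/ (between /e/ and /u/): rule 1 targets it, but not before a front vowel → unchanged [ɡ].
Rule 2 applies to /u/ (between /ɡ/ and /n/: before a nasal consonant) → [ũ].
/n/ (between /u/ and /o/) fails the environment for rule 3, so it stays [n].
/o/ (between /n/ and /p/): rule 2 targets it, but not before a nasal consonant → unchanged [o].
/p/ stays [p].
/b/ (between /p/ and /e/): no rule targets it → [b].
/e/ (word-final): rule 2 targets it, but not before a nasal consonant → unchanged [e].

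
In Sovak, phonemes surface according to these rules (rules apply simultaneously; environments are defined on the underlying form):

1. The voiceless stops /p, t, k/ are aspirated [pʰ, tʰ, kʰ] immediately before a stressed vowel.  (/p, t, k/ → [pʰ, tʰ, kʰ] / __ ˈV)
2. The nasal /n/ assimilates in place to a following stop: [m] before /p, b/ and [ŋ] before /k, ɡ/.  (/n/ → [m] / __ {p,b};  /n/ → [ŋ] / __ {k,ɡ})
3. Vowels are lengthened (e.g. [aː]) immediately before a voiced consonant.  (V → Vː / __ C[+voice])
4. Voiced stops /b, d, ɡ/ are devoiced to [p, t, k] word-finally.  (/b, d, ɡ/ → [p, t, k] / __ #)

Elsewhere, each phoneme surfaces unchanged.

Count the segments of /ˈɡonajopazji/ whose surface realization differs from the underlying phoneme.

Segments that undergo a rule: /o/ → [oː] (rule 3); /a/ → [aː] (rule 3); /a/ → [aː] (rule 3).
All other segments surface unchanged.

3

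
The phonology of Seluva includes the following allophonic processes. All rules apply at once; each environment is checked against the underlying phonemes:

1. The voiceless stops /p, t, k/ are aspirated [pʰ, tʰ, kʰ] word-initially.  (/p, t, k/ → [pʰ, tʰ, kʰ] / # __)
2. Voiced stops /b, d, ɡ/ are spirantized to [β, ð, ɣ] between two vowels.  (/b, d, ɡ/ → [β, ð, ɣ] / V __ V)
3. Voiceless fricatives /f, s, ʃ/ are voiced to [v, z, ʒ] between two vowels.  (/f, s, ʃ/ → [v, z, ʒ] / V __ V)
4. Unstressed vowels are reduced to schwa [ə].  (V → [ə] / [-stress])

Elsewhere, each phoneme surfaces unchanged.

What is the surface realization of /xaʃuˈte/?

/x/ stays [x].
/a/ — between /x/ and /ʃ/, in an unstressed syllable — surfaces as [ə] (rule 4).
/ʃ/ — between /a/ and /u/, between two vowels — surfaces as [ʒ] (rule 3).
Rule 4 applies to /u/ (between /ʃ/ and /t/: in an unstressed syllable) → [ə].
/t/ (between /u/ and /e/) fails the environment for rule 1, so it stays [t].
/e/ — word-final; rule 4 does not apply here → [e].

[xəʒəˈte]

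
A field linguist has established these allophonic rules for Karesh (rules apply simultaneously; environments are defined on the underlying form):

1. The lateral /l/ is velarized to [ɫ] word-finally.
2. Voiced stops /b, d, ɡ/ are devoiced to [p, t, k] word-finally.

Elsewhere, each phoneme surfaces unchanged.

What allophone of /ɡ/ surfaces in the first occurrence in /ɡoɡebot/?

/ɡ/ — word-initial; rule 2 does not apply here → [ɡ].

[ɡ]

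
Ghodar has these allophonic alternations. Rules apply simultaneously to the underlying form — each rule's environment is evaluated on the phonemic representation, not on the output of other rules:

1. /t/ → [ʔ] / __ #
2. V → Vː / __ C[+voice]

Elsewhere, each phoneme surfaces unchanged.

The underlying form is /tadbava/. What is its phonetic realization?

/t/ — word-initial; rule 1 does not apply here → [t].
/a/ meets the environment for rule 2 (before a voiced consonant) → [aː].
/d/ — not in any rule's target class → [d].
/b/ — not in any rule's target class → [b].
/a/ — between /b/ and /v/, before a voiced consonant — surfaces as [aː] (rule 2).
/v/ (between /a/ and /a/): no rule targets it → [v].
/a/ (word-final): rule 2 targets it, but not before a voiced consonant → unchanged [a].

[taːdbaːva]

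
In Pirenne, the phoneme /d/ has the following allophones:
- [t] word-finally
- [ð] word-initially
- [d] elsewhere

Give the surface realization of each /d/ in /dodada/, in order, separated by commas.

Occurrence 1 (position 1): word-initially → [ð].
Occurrence 2 (position 3): no conditioning environment matches → elsewhere allophone [d].
Occurrence 3 (position 5): no conditioning environment matches → elsewhere allophone [d].

[ð], [d], [d]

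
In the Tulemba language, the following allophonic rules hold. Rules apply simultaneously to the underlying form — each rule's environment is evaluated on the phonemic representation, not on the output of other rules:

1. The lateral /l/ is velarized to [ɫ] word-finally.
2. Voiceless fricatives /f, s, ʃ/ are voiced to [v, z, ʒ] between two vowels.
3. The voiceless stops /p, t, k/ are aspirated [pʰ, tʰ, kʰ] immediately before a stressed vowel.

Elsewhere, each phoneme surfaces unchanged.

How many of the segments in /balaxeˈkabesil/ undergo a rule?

Segments that undergo a rule: /k/ → [kʰ] (rule 3); /s/ → [z] (rule 2); /l/ → [ɫ] (rule 1).
All other segments surface unchanged.

3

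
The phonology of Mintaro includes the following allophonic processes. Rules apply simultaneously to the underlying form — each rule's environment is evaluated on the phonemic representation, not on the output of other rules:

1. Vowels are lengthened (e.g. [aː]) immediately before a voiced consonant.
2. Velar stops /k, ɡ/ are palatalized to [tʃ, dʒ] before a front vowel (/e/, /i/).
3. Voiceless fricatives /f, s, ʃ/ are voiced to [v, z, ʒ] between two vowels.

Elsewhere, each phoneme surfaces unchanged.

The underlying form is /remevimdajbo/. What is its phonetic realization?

[reːmeːviːmdaːjbo]

/e/ meets the environment for rule 1 (before a voiced consonant) → [eː].
Rule 1 applies to /e/ (between /m/ and /v/: before a voiced consonant) → [eː].
/i/ — between /v/ and /m/, before a voiced consonant — surfaces as [iː] (rule 1).
/a/ (between /d/ and /j/) occurs before a voiced consonant → [aː] by rule 1.
/o/ (word-final) is in the target of rule 1 but the environment (before a voiced consonant) is not met → [o].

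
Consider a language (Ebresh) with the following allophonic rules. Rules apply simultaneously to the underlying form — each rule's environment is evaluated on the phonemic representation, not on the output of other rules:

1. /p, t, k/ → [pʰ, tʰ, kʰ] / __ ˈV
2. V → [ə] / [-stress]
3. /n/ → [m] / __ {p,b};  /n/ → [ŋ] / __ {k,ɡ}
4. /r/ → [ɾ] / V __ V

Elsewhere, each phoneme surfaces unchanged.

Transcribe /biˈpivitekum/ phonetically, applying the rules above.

[bəˈpʰivətəkəm]

/i/ meets the environment for rule 2 (in an unstressed syllable) → [ə].
/p/ — between /i/ and /i/, immediately before a stressed vowel — surfaces as [pʰ] (rule 1).
/i/ (between /p/ and /v/) is in the target of rule 2 but the environment (in an unstressed syllable) is not met → [i].
/i/ (between /v/ and /t/): in an unstressed syllable, so rule 2 applies → [ə].
/t/ (between /i/ and /e/) fails the environment for rule 1, so it stays [t].
/e/ (between /t/ and /k/): in an unstressed syllable, so rule 2 applies → [ə].
/k/ (between /e/ and /u/) fails the environment for rule 1, so it stays [k].
Rule 2 applies to /u/ (between /k/ and /m/: in an unstressed syllable) → [ə].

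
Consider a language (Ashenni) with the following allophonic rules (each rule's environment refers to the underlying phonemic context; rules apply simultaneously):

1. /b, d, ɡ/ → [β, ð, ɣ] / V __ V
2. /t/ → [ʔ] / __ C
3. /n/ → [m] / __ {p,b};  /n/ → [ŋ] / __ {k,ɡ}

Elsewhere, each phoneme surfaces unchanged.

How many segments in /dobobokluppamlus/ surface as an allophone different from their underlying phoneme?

Segments that undergo a rule: /b/ → [β] (rule 1); /b/ → [β] (rule 1).
All other segments surface unchanged.

2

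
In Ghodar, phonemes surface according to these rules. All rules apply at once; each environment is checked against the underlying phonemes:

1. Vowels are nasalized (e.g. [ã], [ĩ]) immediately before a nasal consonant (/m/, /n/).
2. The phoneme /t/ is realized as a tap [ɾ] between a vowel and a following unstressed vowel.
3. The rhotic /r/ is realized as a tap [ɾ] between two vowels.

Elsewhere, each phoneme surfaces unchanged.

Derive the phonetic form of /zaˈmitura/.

/z/ (word-initial): no rule targets it → [z].
/a/ (between /z/ and /m/) occurs before a nasal consonant → [ã] by rule 1.
/m/ stays [m].
/i/ (between /m/ and /t/): rule 1 targets it, but not before a nasal consonant → unchanged [i].
/t/ (between /i/ and /u/) occurs between a vowel and a following unstressed vowel → [ɾ] by rule 2.
/u/ (between /t/ and /r/) is in the target of rule 1 but the environment (before a nasal consonant) is not met → [u].
/r/ (between /u/ and /a/) occurs between two vowels → [ɾ] by rule 3.
/a/ (word-final) is in the target of rule 1 but the environment (before a nasal consonant) is not met → [a].

[zãˈmiɾuɾa]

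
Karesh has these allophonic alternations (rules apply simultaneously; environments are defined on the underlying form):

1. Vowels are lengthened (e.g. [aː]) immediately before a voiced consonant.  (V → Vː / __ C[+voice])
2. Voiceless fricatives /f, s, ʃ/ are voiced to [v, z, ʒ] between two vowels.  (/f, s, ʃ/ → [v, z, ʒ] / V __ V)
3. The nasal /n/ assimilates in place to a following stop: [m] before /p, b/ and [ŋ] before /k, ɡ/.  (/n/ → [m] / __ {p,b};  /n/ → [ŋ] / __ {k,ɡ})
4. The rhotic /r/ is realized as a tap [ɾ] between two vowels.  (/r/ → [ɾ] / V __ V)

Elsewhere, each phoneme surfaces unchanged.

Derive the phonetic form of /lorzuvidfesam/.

/l/ stays [l].
Rule 1 applies to /o/ (between /l/ and /r/: before a voiced consonant) → [oː].
/r/ (between /o/ and /z/) fails the environment for rule 4, so it stays [r].
/z/ (between /r/ and /u/): no rule targets it → [z].
Rule 1 applies to /u/ (between /z/ and /v/: before a voiced consonant) → [uː].
/v/ (between /u/ and /i/): no rule targets it → [v].
/i/ (between /v/ and /d/) occurs before a voiced consonant → [iː] by rule 1.
/d/ stays [d].
/f/ (between /d/ and /e/) fails the environment for rule 2, so it stays [f].
/e/ — between /f/ and /s/; rule 1 does not apply here → [e].
Rule 2 applies to /s/ (between /e/ and /a/: between two vowels) → [z].
/a/ (between /s/ and /m/): before a voiced consonant, so rule 1 applies → [aː].
/m/ (word-final): no rule targets it → [m].

[loːrzuːviːdfezaːm]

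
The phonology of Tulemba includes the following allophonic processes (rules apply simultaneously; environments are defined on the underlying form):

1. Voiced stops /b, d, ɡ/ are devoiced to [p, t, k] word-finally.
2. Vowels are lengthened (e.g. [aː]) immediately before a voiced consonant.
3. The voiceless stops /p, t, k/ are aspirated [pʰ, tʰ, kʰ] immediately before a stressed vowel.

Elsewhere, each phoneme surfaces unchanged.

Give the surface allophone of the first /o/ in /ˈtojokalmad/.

[oː]

/o/ (between /t/ and /j/): before a voiced consonant, so rule 2 applies → [oː].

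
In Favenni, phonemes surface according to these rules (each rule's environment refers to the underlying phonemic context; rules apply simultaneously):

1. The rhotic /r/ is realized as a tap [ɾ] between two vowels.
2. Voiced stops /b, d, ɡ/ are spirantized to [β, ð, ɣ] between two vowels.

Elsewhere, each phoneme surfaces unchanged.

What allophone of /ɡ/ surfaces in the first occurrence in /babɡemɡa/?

[ɡ]

/ɡ/ — between /b/ and /e/; rule 2 does not apply here → [ɡ].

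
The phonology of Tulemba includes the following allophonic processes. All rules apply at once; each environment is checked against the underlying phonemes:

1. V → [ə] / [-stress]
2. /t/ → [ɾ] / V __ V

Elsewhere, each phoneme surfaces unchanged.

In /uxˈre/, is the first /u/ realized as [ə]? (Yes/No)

Yes

/u/ — word-initial, in an unstressed syllable — surfaces as [ə] (rule 1).
The actual realization is [ə], which matches [ə].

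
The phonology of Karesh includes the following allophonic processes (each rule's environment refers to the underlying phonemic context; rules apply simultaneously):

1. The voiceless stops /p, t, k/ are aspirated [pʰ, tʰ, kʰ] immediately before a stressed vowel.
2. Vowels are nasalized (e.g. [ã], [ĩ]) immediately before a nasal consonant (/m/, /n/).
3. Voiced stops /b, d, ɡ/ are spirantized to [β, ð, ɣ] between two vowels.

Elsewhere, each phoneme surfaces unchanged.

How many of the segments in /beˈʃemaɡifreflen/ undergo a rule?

Segments that undergo a rule: /e/ → [ẽ] (rule 2); /ɡ/ → [ɣ] (rule 3); /e/ → [ẽ] (rule 2).
All other segments surface unchanged.

3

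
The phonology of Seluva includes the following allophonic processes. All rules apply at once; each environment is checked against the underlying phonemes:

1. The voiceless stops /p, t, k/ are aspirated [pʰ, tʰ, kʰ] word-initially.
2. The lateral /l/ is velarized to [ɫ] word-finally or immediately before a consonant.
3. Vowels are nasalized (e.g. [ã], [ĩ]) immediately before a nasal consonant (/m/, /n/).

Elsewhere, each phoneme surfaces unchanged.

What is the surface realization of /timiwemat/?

[tʰĩmiwẽmat]

/t/ (word-initial) occurs word-initially → [tʰ] by rule 1.
/i/ (between /t/ and /m/): before a nasal consonant, so rule 3 applies → [ĩ].
/m/ — not in any rule's target class → [m].
/i/ (between /m/ and /w/) is in the target of rule 3 but the environment (before a nasal consonant) is not met → [i].
/w/ — not in any rule's target class → [w].
/e/ (between /w/ and /m/) occurs before a nasal consonant → [ẽ] by rule 3.
/m/ (between /e/ and /a/): no rule targets it → [m].
/a/ (between /m/ and /t/) fails the environment for rule 3, so it stays [a].
/t/ (word-final) is in the target of rule 1 but the environment (word-initially) is not met → [t].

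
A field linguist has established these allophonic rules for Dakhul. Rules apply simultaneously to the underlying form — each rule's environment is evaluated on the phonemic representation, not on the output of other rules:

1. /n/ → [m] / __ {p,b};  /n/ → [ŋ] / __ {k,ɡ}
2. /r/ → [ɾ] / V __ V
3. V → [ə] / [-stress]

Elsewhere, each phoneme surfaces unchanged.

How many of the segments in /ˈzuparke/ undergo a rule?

Segments that undergo a rule: /a/ → [ə] (rule 3); /e/ → [ə] (rule 3).
All other segments surface unchanged.

2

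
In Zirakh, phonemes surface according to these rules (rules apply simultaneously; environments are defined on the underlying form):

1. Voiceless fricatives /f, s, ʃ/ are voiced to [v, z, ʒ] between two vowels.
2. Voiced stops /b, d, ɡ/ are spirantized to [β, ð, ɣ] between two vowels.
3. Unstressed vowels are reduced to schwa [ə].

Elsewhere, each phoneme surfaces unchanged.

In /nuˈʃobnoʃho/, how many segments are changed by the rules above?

Segments that undergo a rule: /u/ → [ə] (rule 3); /ʃ/ → [ʒ] (rule 1); /o/ → [ə] (rule 3); /o/ → [ə] (rule 3).
All other segments surface unchanged.

4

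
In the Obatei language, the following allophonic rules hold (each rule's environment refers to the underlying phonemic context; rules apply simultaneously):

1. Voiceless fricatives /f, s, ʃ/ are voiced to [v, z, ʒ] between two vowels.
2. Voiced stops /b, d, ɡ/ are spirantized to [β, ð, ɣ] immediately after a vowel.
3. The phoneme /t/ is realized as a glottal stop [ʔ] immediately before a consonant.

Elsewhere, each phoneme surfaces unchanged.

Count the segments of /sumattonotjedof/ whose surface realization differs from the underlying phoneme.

Segments that undergo a rule: /t/ → [ʔ] (rule 3); /t/ → [ʔ] (rule 3); /d/ → [ð] (rule 2).
All other segments surface unchanged.

3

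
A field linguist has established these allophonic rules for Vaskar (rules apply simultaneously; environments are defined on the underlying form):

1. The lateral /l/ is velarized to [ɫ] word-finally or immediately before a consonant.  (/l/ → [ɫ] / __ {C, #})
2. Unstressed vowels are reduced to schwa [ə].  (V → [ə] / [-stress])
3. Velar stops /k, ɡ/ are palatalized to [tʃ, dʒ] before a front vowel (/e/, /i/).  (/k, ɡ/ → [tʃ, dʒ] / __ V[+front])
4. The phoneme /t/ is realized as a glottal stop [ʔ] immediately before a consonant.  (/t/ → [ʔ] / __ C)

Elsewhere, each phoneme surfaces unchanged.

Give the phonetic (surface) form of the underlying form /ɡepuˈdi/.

/ɡ/ (word-initial) occurs before a front vowel → [dʒ] by rule 3.
/e/ — between /ɡ/ and /p/, in an unstressed syllable — surfaces as [ə] (rule 2).
/u/ — between /p/ and /d/, in an unstressed syllable — surfaces as [ə] (rule 2).
/i/ (word-final): rule 2 targets it, but not in an unstressed syllable → unchanged [i].

[dʒəpəˈdi]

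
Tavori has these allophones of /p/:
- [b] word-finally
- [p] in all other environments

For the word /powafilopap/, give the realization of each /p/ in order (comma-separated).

Occurrence 1 (position 1): no conditioning environment matches → elsewhere allophone [p].
Occurrence 2 (position 9): no conditioning environment matches → elsewhere allophone [p].
Occurrence 3 (position 11): word-finally → [b].

[p], [p], [b]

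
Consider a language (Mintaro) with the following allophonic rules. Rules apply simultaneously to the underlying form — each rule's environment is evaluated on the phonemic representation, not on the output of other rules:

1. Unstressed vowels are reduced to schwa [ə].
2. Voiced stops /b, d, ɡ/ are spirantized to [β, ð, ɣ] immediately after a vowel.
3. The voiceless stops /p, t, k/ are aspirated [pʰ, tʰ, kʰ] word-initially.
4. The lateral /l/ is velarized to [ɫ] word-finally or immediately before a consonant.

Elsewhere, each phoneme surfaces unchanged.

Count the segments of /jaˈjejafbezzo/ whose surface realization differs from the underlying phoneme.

Segments that undergo a rule: /a/ → [ə] (rule 1); /a/ → [ə] (rule 1); /e/ → [ə] (rule 1); /o/ → [ə] (rule 1).
All other segments surface unchanged.

4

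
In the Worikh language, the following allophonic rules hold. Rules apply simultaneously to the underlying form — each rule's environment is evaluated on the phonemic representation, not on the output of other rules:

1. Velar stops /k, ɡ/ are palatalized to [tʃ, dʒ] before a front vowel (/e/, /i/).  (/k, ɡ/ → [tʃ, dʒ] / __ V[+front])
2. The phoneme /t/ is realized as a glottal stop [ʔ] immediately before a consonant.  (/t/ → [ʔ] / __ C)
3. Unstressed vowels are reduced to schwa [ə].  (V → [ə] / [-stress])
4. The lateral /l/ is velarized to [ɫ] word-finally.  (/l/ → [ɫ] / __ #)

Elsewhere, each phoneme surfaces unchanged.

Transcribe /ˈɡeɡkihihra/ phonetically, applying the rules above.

[ˈdʒeɡtʃəhəhrə]

/ɡ/ — word-initial, before a front vowel — surfaces as [dʒ] (rule 1).
/e/ (between /ɡ/ and /ɡ/) is in the target of rule 3 but the environment (in an unstressed syllable) is not met → [e].
/ɡ/ — between /e/ and /k/; rule 1 does not apply here → [ɡ].
/k/ — between /ɡ/ and /i/, before a front vowel — surfaces as [tʃ] (rule 1).
Rule 3 applies to /i/ (between /k/ and /h/: in an unstressed syllable) → [ə].
/i/ — between /h/ and /h/, in an unstressed syllable — surfaces as [ə] (rule 3).
/a/ (word-final): in an unstressed syllable, so rule 3 applies → [ə].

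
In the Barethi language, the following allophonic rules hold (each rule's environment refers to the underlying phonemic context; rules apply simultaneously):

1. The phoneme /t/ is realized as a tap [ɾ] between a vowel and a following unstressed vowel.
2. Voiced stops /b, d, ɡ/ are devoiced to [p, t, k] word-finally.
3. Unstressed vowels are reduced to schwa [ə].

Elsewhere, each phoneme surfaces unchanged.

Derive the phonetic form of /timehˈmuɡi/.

/t/ (word-initial) is in the target of rule 1 but the environment (between a vowel and a following unstressed vowel) is not met → [t].
/i/ — between /t/ and /m/, in an unstressed syllable — surfaces as [ə] (rule 3).
/m/ — not in any rule's target class → [m].
/e/ — between /m/ and /h/, in an unstressed syllable — surfaces as [ə] (rule 3).
/h/ — not in any rule's target class → [h].
/m/ — not in any rule's target class → [m].
/u/ (between /m/ and /ɡ/) fails the environment for rule 3, so it stays [u].
/ɡ/ — between /u/ and /i/; rule 2 does not apply here → [ɡ].
Rule 3 applies to /i/ (word-final: in an unstressed syllable) → [ə].

[təməhˈmuɡə]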